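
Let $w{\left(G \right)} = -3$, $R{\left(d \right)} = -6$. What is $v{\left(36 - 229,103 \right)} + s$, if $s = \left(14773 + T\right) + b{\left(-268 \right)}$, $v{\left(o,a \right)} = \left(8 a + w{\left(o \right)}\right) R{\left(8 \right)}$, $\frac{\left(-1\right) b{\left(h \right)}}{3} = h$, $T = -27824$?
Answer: $-17173$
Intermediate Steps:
$b{\left(h \right)} = - 3 h$
$v{\left(o,a \right)} = 18 - 48 a$ ($v{\left(o,a \right)} = \left(8 a - 3\right) \left(-6\right) = \left(-3 + 8 a\right) \left(-6\right) = 18 - 48 a$)
$s = -12247$ ($s = \left(14773 - 27824\right) - -804 = -13051 + 804 = -12247$)
$v{\left(36 - 229,103 \right)} + s = \left(18 - 4944\right) - 12247 = -4926 - 12247 = -17173$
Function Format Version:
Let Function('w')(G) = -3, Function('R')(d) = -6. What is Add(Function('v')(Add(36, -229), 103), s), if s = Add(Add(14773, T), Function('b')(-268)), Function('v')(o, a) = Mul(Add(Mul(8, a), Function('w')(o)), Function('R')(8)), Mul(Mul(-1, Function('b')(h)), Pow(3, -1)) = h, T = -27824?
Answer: -17173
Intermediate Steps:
Function('b')(h) = Mul(-3, h)
Function('v')(o, a) = Add(18, Mul(-48, a)) (Function('v')(o, a) = Mul(Add(Mul(8, a), -3), -6) = Mul(Add(-3, Mul(8, a)), -6) = Add(18, Mul(-48, a)))
s = -12247 (s = Add(Add(14773, -27824), Mul(-3, -268)) = Add(-13051, 804) = -12247)
Add(Function('v')(Add(36, -229), 103), s) = Add(Add(18, Mul(-48, 103)), -12247) = Add(Add(18, -4944), -12247) = Add(-4926, -12247) = -17173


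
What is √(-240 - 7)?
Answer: I*√247 ≈ 15.716*I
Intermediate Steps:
√(-240 - 7) = √(-247) = I*√247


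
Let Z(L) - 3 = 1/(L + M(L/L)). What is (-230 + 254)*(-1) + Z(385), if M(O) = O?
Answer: -8105/386 ≈ -20.997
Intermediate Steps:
Z(L) = 3 + 1/(1 + L) (Z(L) = 3 + 1/(L + L/L) = 3 + 1/(L + 1) = 3 + 1/(1 + L))
(-230 + 254)*(-1) + Z(385) = (-230 + 254)*(-1) + (4 + 3*385)/(1 + 385) = 24*(-1) + (4 + 1155)/386 = -24 + (1/386)*1159 = -24 + 1159/386 = -8105/386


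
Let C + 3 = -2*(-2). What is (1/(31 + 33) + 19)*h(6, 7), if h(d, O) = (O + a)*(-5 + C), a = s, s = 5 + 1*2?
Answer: -8519/8 ≈ -1064.9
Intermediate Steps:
C = 1 (C = -3 - 2*(-2) = -3 + 4 = 1)
s = 7 (s = 5 + 2 = 7)
a = 7
h(d, O) = -28 - 4*O (h(d, O) = (O + 7)*(-5 + 1) = (7 + O)*(-4) = -28 - 4*O)
(1/(31 + 33) + 19)*h(6, 7) = (1/(31 + 33) + 19)*(-28 - 4*7) = (1/64 + 19)*(-28 - 28) = (1/64 + 19)*(-56) = (1217/64)*(-56) = -8519/8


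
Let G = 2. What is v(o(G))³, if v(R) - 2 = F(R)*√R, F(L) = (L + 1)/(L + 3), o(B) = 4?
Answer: 13824/343 ≈ 40.303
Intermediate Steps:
F(L) = (1 + L)/(3 + L)
v(R) = 2 + √R*(1 + R)/(3 + R) (v(R) = 2 + ((1 + R)/(3 + R))*√R = 2 + √R*(1 + R)/(3 + R))
v(o(G))³ = ((6 + 2*4 + √4*(1 + 4))/(3 + 4))³ = ((6 + 8 + 2*5)/7)³ = ((6 + 8 + 10)/7)³ = ((⅐)*24)³ = (24/7)³ = 13824/343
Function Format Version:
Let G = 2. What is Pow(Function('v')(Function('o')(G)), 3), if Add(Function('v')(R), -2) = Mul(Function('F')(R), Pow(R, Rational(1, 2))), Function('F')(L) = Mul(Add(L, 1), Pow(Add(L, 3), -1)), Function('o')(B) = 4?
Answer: Rational(13824, 343) ≈ 40.303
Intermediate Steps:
Function('F')(L) = Mul(Pow(Add(3, L), -1), Add(1, L)) (Function('F')(L) = Mul(Add(1, L), Pow(Add(3, L), -1)) = Mul(Pow(Add(3, L), -1), Add(1, L)))
Function('v')(R) = Add(2, Mul(Pow(R, Rational(1, 2)), Pow(Add(3, R), -1), Add(1, R))) (Function('v')(R) = Add(2, Mul(Mul(Pow(Add(3, R), -1), Add(1, R)), Pow(R, Rational(1, 2)))) = Add(2, Mul(Pow(R, Rational(1, 2)), Pow(Add(3, R), -1), Add(1, R))))
Pow(Function('v')(Function('o')(G)), 3) = Pow(Mul(Pow(Add(3, 4), -1), Add(6, Mul(2, 4), Mul(Pow(4, Rational(1, 2)), Add(1, 4)))), 3) = Pow(Mul(Pow(7, -1), Add(6, 8, Mul(2, 5))), 3) = Pow(Mul(Rational(1, 7), Add(6, 8, 10)), 3) = Pow(Mul(Rational(1, 7), 24), 3) = Pow(Rational(24, 7), 3) = Rational(13824, 343)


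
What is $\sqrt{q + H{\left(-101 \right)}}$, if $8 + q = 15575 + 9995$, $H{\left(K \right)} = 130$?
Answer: $2 \sqrt{6423} \approx 160.29$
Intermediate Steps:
$q = 25562$ ($q = -8 + \left(15575 + 9995\right) = -8 + 25570 = 25562$)
$\sqrt{q + H{\left(-101 \right)}} = \sqrt{25562 + 130} = \sqrt{25692} = 2 \sqrt{6423}$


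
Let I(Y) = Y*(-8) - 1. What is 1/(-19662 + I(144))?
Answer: -1/20815 ≈ -4.8042e-5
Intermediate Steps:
I(Y) = -1 - 8*Y (I(Y) = -8*Y - 1 = -1 - 8*Y)
1/(-19662 + I(144)) = 1/(-19662 + (-1 - 8*144)) = 1/(-19662 + (-1 - 1152)) = 1/(-19662 - 1153) = 1/(-20815) = -1/20815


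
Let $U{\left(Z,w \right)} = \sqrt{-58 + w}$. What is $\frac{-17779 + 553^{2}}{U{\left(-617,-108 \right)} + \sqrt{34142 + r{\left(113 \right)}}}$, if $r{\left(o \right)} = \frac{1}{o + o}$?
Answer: $\frac{65094780}{\sqrt{1743837018} + 226 i \sqrt{166}} \approx 1551.3 - 108.17 i$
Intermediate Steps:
$r{\left(o \right)} = \frac{1}{2 o}$
$\frac{-17779 + 553^{2}}{U{\left(-617,-108 \right)} + \sqrt{34142 + r{\left(113 \right)}}} = \frac{-17779 + 553^{2}}{\sqrt{-58 - 108} + \sqrt{34142 + \frac{1}{2 \cdot 113}}} = \frac{-17779 + 305809}{\sqrt{-166} + \sqrt{34142 + \frac{1}{2} \cdot \frac{1}{113}}} = \frac{288030}{i \sqrt{166} + \sqrt{34142 + \frac{1}{226}}} = \frac{288030}{i \sqrt{166} + \sqrt{\frac{7716093}{226}}} = \frac{288030}{i \sqrt{166} + \frac{\sqrt{1743837018}}{226}} = \frac{288030}{\frac{\sqrt{1743837018}}{226} + i \sqrt{166}}$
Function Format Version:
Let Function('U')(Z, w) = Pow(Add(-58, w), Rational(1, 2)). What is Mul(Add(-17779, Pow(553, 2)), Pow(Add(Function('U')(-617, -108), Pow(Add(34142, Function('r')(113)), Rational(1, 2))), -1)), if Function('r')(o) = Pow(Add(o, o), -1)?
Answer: Mul(65094780, Pow(Add(Pow(1743837018, Rational(1, 2)), Mul(226, I, Pow(166, Rational(1, 2)))), -1)) ≈ Add(1551.3, Mul(-108.17, I))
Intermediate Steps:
Function('r')(o) = Mul(Rational(1, 2), Pow(o, -1)) (Function('r')(o) = Pow(Mul(2, o), -1) = Mul(Rational(1, 2), Pow(o, -1)))
Mul(Add(-17779, Pow(553, 2)), Pow(Add(Function('U')(-617, -108), Pow(Add(34142, Function('r')(113)), Rational(1, 2))), -1)) = Mul(Add(-17779, Pow(553, 2)), Pow(Add(Pow(Add(-58, -108), Rational(1, 2)), Pow(Add(34142, Mul(Rational(1, 2), Pow(113, -1))), Rational(1, 2))), -1)) = Mul(Add(-17779, 305809), Pow(Add(Pow(-166, Rational(1, 2)), Pow(Add(34142, Mul(Rational(1, 2), Rational(1, 113))), Rational(1, 2))), -1)) = Mul(288030, Pow(Add(Mul(I, Pow(166, Rational(1, 2))), Pow(Add(34142, Rational(1, 226)), Rational(1, 2))), -1)) = Mul(288030, Pow(Add(Mul(I, Pow(166, Rational(1, 2))), Pow(Rational(7716093, 226), Rational(1, 2))), -1)) = Mul(288030, Pow(Add(Mul(I, Pow(166, Rational(1, 2))), Mul(Rational(1, 226), Pow(1743837018, Rational(1, 2)))), -1)) = Mul(288030, Pow(Add(Mul(Rational(1, 226), Pow(1743837018, Rational(1, 2))), Mul(I, Pow(166, Rational(1, 2)))), -1))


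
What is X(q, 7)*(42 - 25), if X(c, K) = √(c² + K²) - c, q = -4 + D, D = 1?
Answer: 51 + 17*√58 ≈ 180.47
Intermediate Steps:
q = -3 (q = -4 + 1 = -3)
X(c, K) = √(K² + c²) - c
X(q, 7)*(42 - 25) = (√(7² + (-3)²) - 1*(-3))*(42 - 25) = (√(49 + 9) + 3)*17 = (√58 + 3)*17 = (3 + √58)*17 = 51 + 17*√58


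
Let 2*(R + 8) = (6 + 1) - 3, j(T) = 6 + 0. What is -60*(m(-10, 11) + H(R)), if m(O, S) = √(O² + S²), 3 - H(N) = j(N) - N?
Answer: 540 - 60*√221 ≈ -351.96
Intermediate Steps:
j(T) = 6
R = -6 (R = -8 + ((6 + 1) - 3)/2 = -8 + (7 - 3)/2 = -8 + (½)*4 = -8 + 2 = -6)
H(N) = -3 + N (H(N) = 3 - (6 - N) = 3 + (-6 + N) = -3 + N)
-60*(m(-10, 11) + H(R)) = -60*(√((-10)² + 11²) + (-3 - 6)) = -60*(√(100 + 121) - 9) = -60*(√221 - 9) = -60*(-9 + √221) = 540 - 60*√221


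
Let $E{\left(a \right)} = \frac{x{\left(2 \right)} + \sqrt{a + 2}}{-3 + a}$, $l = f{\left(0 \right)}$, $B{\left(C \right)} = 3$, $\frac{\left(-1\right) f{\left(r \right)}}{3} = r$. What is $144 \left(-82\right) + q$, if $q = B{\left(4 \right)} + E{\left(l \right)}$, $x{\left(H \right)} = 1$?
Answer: $- \frac{35416}{3} - \frac{\sqrt{2}}{3} \approx -11806.0$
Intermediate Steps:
$f{\left(r \right)} = - 3 r$
$l = 0$ ($l = \left(-3\right) 0 = 0$)
$E{\left(a \right)} = \frac{1 + \sqrt{2 + a}}{-3 + a}$ ($E{\left(a \right)} = \frac{1 + \sqrt{a + 2}}{-3 + a} = \frac{1 + \sqrt{2 + a}}{-3 + a}$)
$q = \frac{8}{3} - \frac{\sqrt{2}}{3}$ ($q = 3 + \frac{1 + \sqrt{2 + 0}}{-3 + 0} = 3 + \frac{1 + \sqrt{2}}{-3} = 3 - \frac{1 + \sqrt{2}}{3} = 3 - \left(\frac{1}{3} + \frac{\sqrt{2}}{3}\right) = \frac{8}{3} - \frac{\sqrt{2}}{3} \approx 2.1953$)
$144 \left(-82\right) + q = 144 \left(-82\right) + \left(\frac{8}{3} - \frac{\sqrt{2}}{3}\right) = -11808 + \left(\frac{8}{3} - \frac{\sqrt{2}}{3}\right) = - \frac{35416}{3} - \frac{\sqrt{2}}{3}$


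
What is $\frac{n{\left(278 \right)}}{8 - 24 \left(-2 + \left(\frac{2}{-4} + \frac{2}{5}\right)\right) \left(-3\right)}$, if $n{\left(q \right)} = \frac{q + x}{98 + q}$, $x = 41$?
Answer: $- \frac{1595}{269216} \approx -0.0059246$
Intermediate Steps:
$n{\left(q \right)} = \frac{41 + q}{98 + q}$ ($n{\left(q \right)} = \frac{q + 41}{98 + q} = \frac{41 + q}{98 + q}$)
$\frac{n{\left(278 \right)}}{8 - 24 \left(-2 + \left(\frac{2}{-4} + \frac{2}{5}\right)\right) \left(-3\right)} = \frac{\frac{1}{98 + 278} \left(41 + 278\right)}{8 - 24 \left(-2 + \left(\frac{2}{-4} + \frac{2}{5}\right)\right) \left(-3\right)} = \frac{\frac{1}{376} \cdot 319}{8 - 24 \left(-2 + \left(2 \left(- \frac{1}{4}\right) + 2 \cdot \frac{1}{5}\right)\right) \left(-3\right)} = \frac{\frac{1}{376} \cdot 319}{8 - 24 \left(-2 + \left(- \frac{1}{2} + \frac{2}{5}\right)\right) \left(-3\right)} = \frac{319}{376 \left(8 - 24 \left(-2 - \frac{1}{10}\right) \left(-3\right)\right)} = \frac{319}{376 \left(8 - 24 \left(\left(- \frac{21}{10}\right) \left(-3\right)\right)\right)} = \frac{319}{376 \left(8 - \frac{756}{5}\right)} = \frac{319}{376 \left(- \frac{716}{5}\right)} = \frac{319}{376} \left(- \frac{5}{716}\right) = - \frac{1595}{269216}$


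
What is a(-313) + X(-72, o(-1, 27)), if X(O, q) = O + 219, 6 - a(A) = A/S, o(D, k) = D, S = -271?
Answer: 41150/271 ≈ 151.84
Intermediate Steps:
a(A) = 6 + A/271 (a(A) = 6 - A/(-271) = 6 - A*(-1)/271 = 6 - (-1)*A/271 = 6 + A/271)
X(O, q) = 219 + O
a(-313) + X(-72, o(-1, 27)) = (6 + (1/271)*(-313)) + (219 - 72) = (6 - 313/271) + 147 = 1313/271 + 147 = 41150/271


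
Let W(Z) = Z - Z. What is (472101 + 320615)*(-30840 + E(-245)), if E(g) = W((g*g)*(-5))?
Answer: -24447361440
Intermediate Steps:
W(Z) = 0
E(g) = 0
(472101 + 320615)*(-30840 + E(-245)) = (472101 + 320615)*(-30840 + 0) = 792716*(-30840) = -24447361440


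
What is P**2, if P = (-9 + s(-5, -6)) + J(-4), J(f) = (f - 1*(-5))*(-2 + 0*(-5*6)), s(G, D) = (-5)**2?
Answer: 196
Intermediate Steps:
s(G, D) = 25
J(f) = -10 - 2*f (J(f) = (f + 5)*(-2 + 0*(-30)) = (5 + f)*(-2 + 0) = (5 + f)*(-2) = -10 - 2*f)
P = 14 (P = (-9 + 25) + (-10 - 2*(-4)) = 16 + (-10 + 8) = 16 - 2 = 14)
P**2 = 14**2 = 196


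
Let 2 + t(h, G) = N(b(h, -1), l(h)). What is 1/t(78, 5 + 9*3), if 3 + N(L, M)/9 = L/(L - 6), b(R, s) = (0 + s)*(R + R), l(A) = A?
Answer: -3/61 ≈ -0.049180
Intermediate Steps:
b(R, s) = 2*R*s (b(R, s) = s*(2*R) = 2*R*s)
N(L, M) = -27 + 9*L/(-6 + L) (N(L, M) = -27 + 9*(L/(L - 6)) = -27 + 9*(L/(-6 + L)) = -27 + 9*L/(-6 + L))
t(h, G) = -2 + 18*(9 + 2*h)/(-6 - 2*h) (t(h, G) = -2 + 18*(9 - 2*h*(-1))/(-6 + 2*h*(-1)) = -2 + 18*(9 - (-2)*h)/(-6 - 2*h) = -2 + 18*(9 + 2*h)/(-6 - 2*h))
1/t(78, 5 + 9*3) = 1/((87 + 20*78)/(-3 - 1*78)) = 1/((87 + 1560)/(-3 - 78)) = 1/(1647/(-81)) = 1/(-1/81*1647) = 1/(-61/3) = -3/61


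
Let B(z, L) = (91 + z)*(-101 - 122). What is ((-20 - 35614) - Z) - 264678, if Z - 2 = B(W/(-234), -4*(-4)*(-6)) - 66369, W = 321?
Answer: -16688717/78 ≈ -2.1396e+5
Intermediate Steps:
B(z, L) = -20293 - 223*z (B(z, L) = (91 + z)*(-223) = -20293 - 223*z)
Z = -6735619/78 (Z = 2 + ((-20293 - 71583/(-234)) - 66369) = 2 + ((-20293 - 71583*(-1)/234) - 66369) = 2 + ((-20293 - 223*(-107/78)) - 66369) = 2 + ((-20293 + 23861/78) - 66369) = 2 + (-1558993/78 - 66369) = 2 - 6735775/78 = -6735619/78 ≈ -86354.)
((-20 - 35614) - Z) - 264678 = ((-20 - 35614) - 1*(-6735619/78)) - 264678 = (-35634 + 6735619/78) - 264678 = 3956167/78 - 264678 = -16688717/78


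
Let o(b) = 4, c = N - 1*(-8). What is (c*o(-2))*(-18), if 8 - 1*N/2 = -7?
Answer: -2736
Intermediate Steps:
N = 30 (N = 16 - 2*(-7) = 16 + 14 = 30)
c = 38 (c = 30 - 1*(-8) = 30 + 8 = 38)
(c*o(-2))*(-18) = (38*4)*(-18) = 152*(-18) = -2736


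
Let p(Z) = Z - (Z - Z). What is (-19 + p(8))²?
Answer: 121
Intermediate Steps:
p(Z) = Z (p(Z) = Z - 1*0 = Z + 0 = Z)
(-19 + p(8))² = (-19 + 8)² = (-11)² = 121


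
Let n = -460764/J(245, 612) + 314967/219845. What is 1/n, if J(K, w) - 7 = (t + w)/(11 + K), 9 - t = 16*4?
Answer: -57379545/2881245056333 ≈ -1.9915e-5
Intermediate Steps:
t = -55 (t = 9 - 16*4 = 9 - 1*64 = 9 - 64 = -55)
J(K, w) = 7 + (-55 + w)/(11 + K)
n = -2881245056333/57379545 (n = -460764*(11 + 245)/(22 + 612 + 7*245) + 314967/219845 = -460764*256/(22 + 612 + 1715) + 314967*(1/219845) = -460764/((1/256)*2349) + 314967/219845 = -460764/2349/256 + 314967/219845 = -460764*256/2349 + 314967/219845 = -13106176/261 + 314967/219845 = -2881245056333/57379545 ≈ -50214.)
1/n = 1/(-2881245056333/57379545) = -57379545/2881245056333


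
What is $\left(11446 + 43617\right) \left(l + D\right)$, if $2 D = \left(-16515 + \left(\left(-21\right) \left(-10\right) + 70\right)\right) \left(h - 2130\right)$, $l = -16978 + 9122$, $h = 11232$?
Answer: $-4068789035483$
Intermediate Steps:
$l = -7856$
$D = -73885485$ ($D = \frac{\left(-16515 + \left(\left(-21\right) \left(-10\right) + 70\right)\right) \left(11232 - 2130\right)}{2} = \frac{\left(-16515 + \left(210 + 70\right)\right) 9102}{2} = \frac{\left(-16515 + 280\right) 9102}{2} = \frac{\left(-16235\right) 9102}{2} = \frac{1}{2} \left(-147770970\right) = -73885485$)
$\left(11446 + 43617\right) \left(l + D\right) = \left(11446 + 43617\right) \left(-7856 - 73885485\right) = 55063 \left(-73893341\right) = -4068789035483$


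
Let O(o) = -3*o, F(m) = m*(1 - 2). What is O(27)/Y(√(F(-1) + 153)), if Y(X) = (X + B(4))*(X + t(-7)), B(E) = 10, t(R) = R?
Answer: -6/5 + 3*√154/70 ≈ -0.66816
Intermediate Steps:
F(m) = -m (F(m) = m*(-1) = -m)
Y(X) = (-7 + X)*(10 + X) (Y(X) = (X + 10)*(X - 7) = (10 + X)*(-7 + X) = (-7 + X)*(10 + X))
O(27)/Y(√(F(-1) + 153)) = (-3*27)/(-70 + (√(-1*(-1) + 153))² + 3*√(-1*(-1) + 153)) = -81/(-70 + (√(1 + 153))² + 3*√(1 + 153)) = -81/(-70 + (√154)² + 3*√154) = -81/(-70 + 154 + 3*√154) = -81/(84 + 3*√154)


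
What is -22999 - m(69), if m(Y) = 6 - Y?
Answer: -22936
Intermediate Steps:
-22999 - m(69) = -22999 - (6 - 1*69) = -22999 - (6 - 69) = -22999 - 1*(-63) = -22999 + 63 = -22936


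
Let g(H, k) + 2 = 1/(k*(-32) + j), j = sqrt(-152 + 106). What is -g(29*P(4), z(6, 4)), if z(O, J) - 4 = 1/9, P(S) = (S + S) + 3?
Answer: 1410910/702791 + 81*I*sqrt(46)/1405582 ≈ 2.0076 + 0.00039085*I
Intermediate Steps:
P(S) = 3 + 2*S (P(S) = 2*S + 3 = 3 + 2*S)
z(O, J) = 37/9 (z(O, J) = 4 + 1/9 = 37/9)
j = I*sqrt(46) (j = sqrt(-46) = I*sqrt(46) ≈ 6.7823*I)
g(H, k) = -2 + 1/(-32*k + I*sqrt(46)) (g(H, k) = -2 + 1/(k*(-32) + I*sqrt(46)) = -2 + 1/(-32*k + I*sqrt(46)))
-g(29*P(4), z(6, 4)) = -(-1 - 64*37/9 + 2*I*sqrt(46))/(32*(37/9) - I*sqrt(46)) = -(-1 - 2368/9 + 2*I*sqrt(46))/(1184/9 - I*sqrt(46)) = -(-2377/9 + 2*I*sqrt(46))/(1184/9 - I*sqrt(46))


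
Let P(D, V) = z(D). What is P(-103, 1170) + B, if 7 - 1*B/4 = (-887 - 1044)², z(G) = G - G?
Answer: -14915016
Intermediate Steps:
z(G) = 0
B = -14915016 (B = 28 - 4*(-887 - 1044)² = 28 - 4*(-1931)² = 28 - 4*3728761 = 28 - 14915044 = -14915016)
P(D, V) = 0
P(-103, 1170) + B = 0 - 14915016 = -14915016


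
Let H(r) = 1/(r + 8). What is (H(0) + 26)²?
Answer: 43681/64 ≈ 682.52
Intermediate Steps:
H(r) = 1/(8 + r)
(H(0) + 26)² = (1/(8 + 0) + 26)² = (1/8 + 26)² = (⅛ + 26)² = (209/8)² = 43681/64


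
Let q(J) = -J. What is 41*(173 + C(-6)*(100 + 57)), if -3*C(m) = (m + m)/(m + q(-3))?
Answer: -4469/3 ≈ -1489.7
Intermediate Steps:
C(m) = -2*m/(3*(3 + m)) (C(m) = -(m + m)/(3*(m - 1*(-3))) = -2*m/(3*(m + 3)) = -2*m/(3*(3 + m)))
41*(173 + C(-6)*(100 + 57)) = 41*(173 + (-2*(-6)/(9 + 3*(-6)))*(100 + 57)) = 41*(173 - 2*(-6)/(9 - 18)*157) = 41*(173 - 2*(-6)/(-9)*157) = 41*(173 - 2*(-6)*(-⅑)*157) = 41*(173 - 4/3*157) = 41*(173 - 628/3) = 41*(-109/3) = -4469/3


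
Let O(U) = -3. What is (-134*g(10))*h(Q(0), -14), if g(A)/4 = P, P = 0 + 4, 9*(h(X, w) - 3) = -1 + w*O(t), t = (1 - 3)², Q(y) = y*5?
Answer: -145792/9 ≈ -16199.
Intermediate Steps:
Q(y) = 5*y
t = 4 (t = (-2)² = 4)
h(X, w) = 26/9 - w/3 (h(X, w) = 3 + (-1 + w*(-3))/9 = 3 + (-1 - 3*w)/9 = 3 + (-⅑ - w/3) = 26/9 - w/3)
P = 4
g(A) = 16 (g(A) = 4*4 = 16)
(-134*g(10))*h(Q(0), -14) = (-134*16)*(26/9 - ⅓*(-14)) = -2144*(26/9 + 14/3) = -2144*68/9 = -145792/9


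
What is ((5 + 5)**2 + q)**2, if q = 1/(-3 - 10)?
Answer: 1687401/169 ≈ 9984.6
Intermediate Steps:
q = -1/13 (q = 1/(-13) = -1/13 ≈ -0.076923)
((5 + 5)**2 + q)**2 = ((5 + 5)**2 - 1/13)**2 = (10**2 - 1/13)**2 = (100 - 1/13)**2 = (1299/13)**2 = 1687401/169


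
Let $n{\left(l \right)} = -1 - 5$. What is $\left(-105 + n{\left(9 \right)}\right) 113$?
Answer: $-12543$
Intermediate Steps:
$n{\left(l \right)} = -6$ ($n{\left(l \right)} = -1 - 5 = -6$)
$\left(-105 + n{\left(9 \right)}\right) 113 = \left(-105 - 6\right) 113 = \left(-111\right) 113 = -12543$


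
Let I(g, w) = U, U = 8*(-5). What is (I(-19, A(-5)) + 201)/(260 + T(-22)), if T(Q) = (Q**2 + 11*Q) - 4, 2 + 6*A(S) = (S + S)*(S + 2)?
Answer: 161/498 ≈ 0.32329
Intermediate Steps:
A(S) = -1/3 + S*(2 + S)/3 (A(S) = -1/3 + ((S + S)*(S + 2))/6 = -1/3 + ((2*S)*(2 + S))/6 = -1/3 + (2*S*(2 + S))/6 = -1/3 + S*(2 + S)/3)
U = -40
I(g, w) = -40
T(Q) = -4 + Q**2 + 11*Q
(I(-19, A(-5)) + 201)/(260 + T(-22)) = (-40 + 201)/(260 + (-4 + (-22)**2 + 11*(-22))) = 161/(260 + (-4 + 484 - 242)) = 161/(260 + 238) = 161/498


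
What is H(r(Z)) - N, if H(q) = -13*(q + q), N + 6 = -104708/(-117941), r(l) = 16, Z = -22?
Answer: -48460518/117941 ≈ -410.89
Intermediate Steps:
N = -602938/117941 (N = -6 - 104708/(-117941) = -6 - 104708*(-1/117941) = -6 + 104708/117941 = -602938/117941 ≈ -5.1122)
H(q) = -26*q
H(r(Z)) - N = -26*16 - 1*(-602938/117941) = -416 + 602938/117941 = -48460518/117941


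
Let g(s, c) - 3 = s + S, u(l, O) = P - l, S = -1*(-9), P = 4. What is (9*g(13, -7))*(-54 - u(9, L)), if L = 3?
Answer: -11025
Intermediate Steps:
S = 9
u(l, O) = 4 - l
g(s, c) = 12 + s (g(s, c) = 3 + (s + 9) = 3 + (9 + s) = 12 + s)
(9*g(13, -7))*(-54 - u(9, L)) = (9*(12 + 13))*(-54 - (4 - 1*9)) = (9*25)*(-54 - (4 - 9)) = 225*(-54 - 1*(-5)) = 225*(-54 + 5) = 225*(-49) = -11025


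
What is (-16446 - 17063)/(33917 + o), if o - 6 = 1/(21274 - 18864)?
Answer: -80756690/81754431 ≈ -0.98780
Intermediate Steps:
o = 14461/2410 (o = 6 + 1/(21274 - 18864) = 6 + 1/2410 = 14461/2410 ≈ 6.0004)
(-16446 - 17063)/(33917 + o) = (-16446 - 17063)/(33917 + 14461/2410) = -33509/81754431/2410 = -33509*2410/81754431 = -80756690/81754431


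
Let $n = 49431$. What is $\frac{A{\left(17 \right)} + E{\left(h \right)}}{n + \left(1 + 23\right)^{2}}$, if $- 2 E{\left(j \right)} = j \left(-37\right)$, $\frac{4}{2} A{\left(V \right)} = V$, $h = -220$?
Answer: $- \frac{8123}{100014} \approx -0.081219$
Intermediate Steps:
$A{\left(V \right)} = \frac{V}{2}$
$E{\left(j \right)} = \frac{37 j}{2}$ ($E{\left(j \right)} = - \frac{j \left(-37\right)}{2} = - \frac{\left(-37\right) j}{2} = \frac{37 j}{2}$)
$\frac{A{\left(17 \right)} + E{\left(h \right)}}{n + \left(1 + 23\right)^{2}} = \frac{\frac{1}{2} \cdot 17 + \frac{37}{2} \left(-220\right)}{49431 + \left(1 + 23\right)^{2}} = \frac{\frac{17}{2} - 4070}{49431 + 24^{2}} = - \frac{8123}{2 \left(49431 + 576\right)} = - \frac{8123}{2 \cdot 50007} = \left(- \frac{8123}{2}\right) \frac{1}{50007} = - \frac{8123}{100014}$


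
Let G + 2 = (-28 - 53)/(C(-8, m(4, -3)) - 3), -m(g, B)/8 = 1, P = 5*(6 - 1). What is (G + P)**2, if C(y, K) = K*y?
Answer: 1747684/3721 ≈ 469.68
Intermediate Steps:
P = 25 (P = 5*5 = 25)
m(g, B) = -8 (m(g, B) = -8*1 = -8)
G = -203/61 (G = -2 + (-28 - 53)/(-8*(-8) - 3) = -2 - 81/(64 - 3) = -2 - 81/61 = -203/61 ≈ -3.3279)
(G + P)**2 = (-203/61 + 25)**2 = (1322/61)**2 = 1747684/3721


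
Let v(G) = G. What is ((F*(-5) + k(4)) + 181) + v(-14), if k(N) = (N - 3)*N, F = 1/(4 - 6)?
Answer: 347/2 ≈ 173.50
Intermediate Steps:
F = -1/2 (F = 1/(-2) = -1/2 ≈ -0.50000)
k(N) = N*(-3 + N) (k(N) = (-3 + N)*N = N*(-3 + N))
((F*(-5) + k(4)) + 181) + v(-14) = ((-1/2*(-5) + 4*(-3 + 4)) + 181) - 14 = ((5/2 + 4*1) + 181) - 14 = ((5/2 + 4) + 181) - 14 = (13/2 + 181) - 14 = 375/2 - 14 = 347/2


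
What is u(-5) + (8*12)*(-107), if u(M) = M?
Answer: -10277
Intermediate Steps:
u(-5) + (8*12)*(-107) = -5 + (8*12)*(-107) = -5 + 96*(-107) = -5 - 10272 = -10277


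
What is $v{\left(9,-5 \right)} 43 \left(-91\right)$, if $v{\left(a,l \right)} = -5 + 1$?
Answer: $15652$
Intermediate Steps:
$v{\left(a,l \right)} = -4$
$v{\left(9,-5 \right)} 43 \left(-91\right) = \left(-4\right) 43 \left(-91\right) = \left(-172\right) \left(-91\right) = 15652$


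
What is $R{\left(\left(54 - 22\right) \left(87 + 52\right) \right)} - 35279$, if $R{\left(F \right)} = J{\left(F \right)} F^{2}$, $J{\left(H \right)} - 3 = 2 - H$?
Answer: $-87903475151$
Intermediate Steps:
$J{\left(H \right)} = 5 - H$ ($J{\left(H \right)} = 3 - \left(-2 + H\right) = 5 - H$)
$R{\left(F \right)} = F^{2} \left(5 - F\right)$ ($R{\left(F \right)} = \left(5 - F\right) F^{2} = F^{2} \left(5 - F\right)$)
$R{\left(\left(54 - 22\right) \left(87 + 52\right) \right)} - 35279 = \left(\left(54 - 22\right) \left(87 + 52\right)\right)^{2} \left(5 - \left(54 - 22\right) \left(87 + 52\right)\right) - 35279 = \left(32 \cdot 139\right)^{2} \left(5 - 32 \cdot 139\right) - 35279 = 4448^{2} \left(5 - 4448\right) - 35279 = 19784704 \left(5 - 4448\right) - 35279 = 19784704 \left(-4443\right) - 35279 = -87903439872 - 35279 = -87903475151$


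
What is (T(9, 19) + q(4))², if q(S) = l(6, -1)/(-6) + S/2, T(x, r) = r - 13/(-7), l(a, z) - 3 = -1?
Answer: 223729/441 ≈ 507.32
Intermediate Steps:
l(a, z) = 2 (l(a, z) = 3 - 1 = 2)
T(x, r) = 13/7 + r (T(x, r) = r - 13*(-⅐) = r + 13/7 = 13/7 + r)
q(S) = -⅓ + S/2 (q(S) = 2/(-6) + S/2 = 2*(-⅙) + S*(½) = -⅓ + S/2)
(T(9, 19) + q(4))² = ((13/7 + 19) + (-⅓ + (½)*4))² = (146/7 + (-⅓ + 2))² = (146/7 + 5/3)² = (473/21)² = 223729/441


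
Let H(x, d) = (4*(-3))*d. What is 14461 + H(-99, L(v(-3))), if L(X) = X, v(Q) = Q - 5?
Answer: 14557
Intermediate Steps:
v(Q) = -5 + Q
H(x, d) = -12*d
14461 + H(-99, L(v(-3))) = 14461 - 12*(-5 - 3) = 14461 - 12*(-8) = 14461 + 96 = 14557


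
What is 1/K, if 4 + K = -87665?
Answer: -1/87669 ≈ -1.1407e-5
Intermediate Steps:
K = -87669 (K = -4 - 87665 = -87669)
1/K = 1/(-87669) = -1/87669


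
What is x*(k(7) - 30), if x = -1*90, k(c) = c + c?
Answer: 1440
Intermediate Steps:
k(c) = 2*c
x = -90
x*(k(7) - 30) = -90*(2*7 - 30) = -90*(14 - 30) = -90*(-16) = 1440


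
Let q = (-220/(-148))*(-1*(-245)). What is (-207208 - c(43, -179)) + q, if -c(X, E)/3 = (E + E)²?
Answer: 6572983/37 ≈ 1.7765e+5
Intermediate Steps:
q = 13475/37 (q = -220*(-1/148)*245 = (55/37)*245 = 13475/37 ≈ 364.19)
c(X, E) = -12*E² (c(X, E) = -3*(E + E)² = -3*4*E² = -12*E²)
(-207208 - c(43, -179)) + q = (-207208 - (-12)*(-179)²) + 13475/37 = (-207208 - (-12)*32041) + 13475/37 = (-207208 - 1*(-384492)) + 13475/37 = (-207208 + 384492) + 13475/37 = 177284 + 13475/37 = 6572983/37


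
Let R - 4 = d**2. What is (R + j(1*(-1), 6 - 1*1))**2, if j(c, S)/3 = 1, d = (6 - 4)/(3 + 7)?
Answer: 30976/625 ≈ 49.562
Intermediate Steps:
d = 1/5 (d = 2/10 = 2*(1/10) = 1/5 ≈ 0.20000)
j(c, S) = 3 (j(c, S) = 3*1 = 3)
R = 101/25 (R = 4 + (1/5)**2 = 4 + 1/25 = 101/25 ≈ 4.0400)
(R + j(1*(-1), 6 - 1*1))**2 = (101/25 + 3)**2 = (176/25)**2 = 30976/625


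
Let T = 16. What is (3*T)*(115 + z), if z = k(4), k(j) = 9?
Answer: 5952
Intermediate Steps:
z = 9
(3*T)*(115 + z) = (3*16)*(115 + 9) = 48*124 = 5952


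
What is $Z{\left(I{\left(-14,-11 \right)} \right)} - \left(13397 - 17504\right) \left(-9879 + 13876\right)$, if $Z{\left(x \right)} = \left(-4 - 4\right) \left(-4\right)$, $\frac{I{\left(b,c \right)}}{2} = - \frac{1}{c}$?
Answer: $16415711$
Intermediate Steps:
$I{\left(b,c \right)} = - \frac{2}{c}$ ($I{\left(b,c \right)} = 2 \left(- \frac{1}{c}\right) = - \frac{2}{c}$)
$Z{\left(x \right)} = 32$ ($Z{\left(x \right)} = \left(-8\right) \left(-4\right) = 32$)
$Z{\left(I{\left(-14,-11 \right)} \right)} - \left(13397 - 17504\right) \left(-9879 + 13876\right) = 32 - \left(13397 - 17504\right) \left(-9879 + 13876\right) = 32 - \left(-4107\right) 3997 = 32 - -16415679 = 32 + 16415679 = 16415711$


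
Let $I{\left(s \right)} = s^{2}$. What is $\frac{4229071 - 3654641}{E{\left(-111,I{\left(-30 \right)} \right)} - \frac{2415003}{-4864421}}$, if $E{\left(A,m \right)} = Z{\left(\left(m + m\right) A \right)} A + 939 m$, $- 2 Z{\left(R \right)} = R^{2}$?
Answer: $\frac{2794269355030}{10777431500699222103} \approx 2.5927 \cdot 10^{-7}$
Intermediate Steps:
$Z{\left(R \right)} = - \frac{R^{2}}{2}$
$E{\left(A,m \right)} = 939 m - 2 A^{3} m^{2}$ ($E{\left(A,m \right)} = - \frac{\left(\left(m + m\right) A\right)^{2}}{2} A + 939 m = - \frac{\left(2 m A\right)^{2}}{2} A + 939 m = - \frac{\left(2 A m\right)^{2}}{2} A + 939 m = - \frac{4 A^{2} m^{2}}{2} A + 939 m = - 2 A^{2} m^{2} A + 939 m = - 2 A^{3} m^{2} + 939 m = 939 m - 2 A^{3} m^{2}$)
$\frac{4229071 - 3654641}{E{\left(-111,I{\left(-30 \right)} \right)} - \frac{2415003}{-4864421}} = \frac{4229071 - 3654641}{\left(-30\right)^{2} \left(939 - 2 \left(-30\right)^{2} \left(-111\right)^{3}\right) - \frac{2415003}{-4864421}} = \frac{574430}{900 \left(939 - 1800 \left(-1367631\right)\right) - - \frac{2415003}{4864421}} = \frac{574430}{900 \left(939 + 2461735800\right) + \frac{2415003}{4864421}} = \frac{574430}{900 \cdot 2461736739 + \frac{2415003}{4864421}} = \frac{574430}{2215563065100 + \frac{2415003}{4864421}} = \frac{574430}{\frac{10777431500699222103}{4864421}} = 574430 \cdot \frac{4864421}{10777431500699222103} = \frac{2794269355030}{10777431500699222103}$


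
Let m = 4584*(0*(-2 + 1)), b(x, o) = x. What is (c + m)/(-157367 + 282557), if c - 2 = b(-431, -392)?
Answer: -11/3210 ≈ -0.0034268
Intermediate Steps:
c = -429 (c = 2 - 431 = -429)
m = 0 (m = 4584*(0*(-1)) = 4584*0 = 0)
(c + m)/(-157367 + 282557) = (-429 + 0)/(-157367 + 282557) = -429/125190 = -429*1/125190 = -11/3210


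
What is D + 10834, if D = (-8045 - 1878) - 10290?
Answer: -9379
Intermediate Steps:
D = -20213 (D = -9923 - 10290 = -20213)
D + 10834 = -20213 + 10834 = -9379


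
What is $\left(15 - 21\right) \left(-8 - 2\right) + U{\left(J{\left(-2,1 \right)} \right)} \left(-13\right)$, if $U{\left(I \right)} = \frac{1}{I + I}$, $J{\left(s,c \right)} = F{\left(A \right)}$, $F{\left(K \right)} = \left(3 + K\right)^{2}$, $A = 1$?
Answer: $\frac{1907}{32} \approx 59.594$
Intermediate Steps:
$J{\left(s,c \right)} = 16$ ($J{\left(s,c \right)} = \left(3 + 1\right)^{2} = 4^{2} = 16$)
$U{\left(I \right)} = \frac{1}{2 I}$
$\left(15 - 21\right) \left(-8 - 2\right) + U{\left(J{\left(-2,1 \right)} \right)} \left(-13\right) = \left(15 - 21\right) \left(-8 - 2\right) + \frac{1}{2 \cdot 16} \left(-13\right) = \left(-6\right) \left(-10\right) + \frac{1}{2} \cdot \frac{1}{16} \left(-13\right) = 60 + \frac{1}{32} \left(-13\right) = 60 - \frac{13}{32} = \frac{1907}{32}$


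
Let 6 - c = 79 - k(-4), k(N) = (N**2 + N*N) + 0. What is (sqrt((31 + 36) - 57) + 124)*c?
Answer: -5084 - 41*sqrt(10) ≈ -5213.7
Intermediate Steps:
k(N) = 2*N**2 (k(N) = (N**2 + N**2) + 0 = 2*N**2 + 0 = 2*N**2)
c = -41 (c = 6 - (79 - 2*(-4)**2) = 6 - (79 - 2*16) = 6 - (79 - 1*32) = 6 - (79 - 32) = 6 - 1*47 = 6 - 47 = -41)
(sqrt((31 + 36) - 57) + 124)*c = (sqrt((31 + 36) - 57) + 124)*(-41) = (sqrt(67 - 57) + 124)*(-41) = (sqrt(10) + 124)*(-41) = (124 + sqrt(10))*(-41) = -5084 - 41*sqrt(10)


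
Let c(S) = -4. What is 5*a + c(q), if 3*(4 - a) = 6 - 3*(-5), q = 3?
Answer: -19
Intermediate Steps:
a = -3 (a = 4 - (6 - 3*(-5))/3 = 4 - (6 + 15)/3 = 4 - 1/3*21 = 4 - 7 = -3)
5*a + c(q) = 5*(-3) - 4 = -15 - 4 = -19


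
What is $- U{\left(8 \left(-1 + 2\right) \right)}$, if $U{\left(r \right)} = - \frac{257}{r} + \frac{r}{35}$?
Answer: $\frac{8931}{280} \approx 31.896$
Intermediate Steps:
$U{\left(r \right)} = - \frac{257}{r} + \frac{r}{35}$ ($U{\left(r \right)} = - \frac{257}{r} + r \frac{1}{35} = - \frac{257}{r} + \frac{r}{35}$)
$- U{\left(8 \left(-1 + 2\right) \right)} = - (- \frac{257}{8 \left(-1 + 2\right)} + \frac{8 \left(-1 + 2\right)}{35}) = - (- \frac{257}{8 \cdot 1} + \frac{8 \cdot 1}{35}) = - (- \frac{257}{8} + \frac{1}{35} \cdot 8) = - (\left(-257\right) \frac{1}{8} + \frac{8}{35}) = - (- \frac{257}{8} + \frac{8}{35}) = \left(-1\right) \left(- \frac{8931}{280}\right) = \frac{8931}{280}$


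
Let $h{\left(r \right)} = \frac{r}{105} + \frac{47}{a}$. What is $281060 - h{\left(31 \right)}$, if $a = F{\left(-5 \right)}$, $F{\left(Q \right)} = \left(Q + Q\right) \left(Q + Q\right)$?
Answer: $\frac{590224393}{2100} \approx 2.8106 \cdot 10^{5}$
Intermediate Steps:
$F{\left(Q \right)} = 4 Q^{2}$ ($F{\left(Q \right)} = 2 Q 2 Q = 4 Q^{2}$)
$a = 100$ ($a = 4 \left(-5\right)^{2} = 4 \cdot 25 = 100$)
$h{\left(r \right)} = \frac{47}{100} + \frac{r}{105}$ ($h{\left(r \right)} = \frac{r}{105} + \frac{47}{100} = \frac{47}{100} + \frac{r}{105}$)
$281060 - h{\left(31 \right)} = 281060 - \left(\frac{47}{100} + \frac{1}{105} \cdot 31\right) = 281060 - \left(\frac{47}{100} + \frac{31}{105}\right) = 281060 - \frac{1607}{2100} = \frac{590224393}{2100}$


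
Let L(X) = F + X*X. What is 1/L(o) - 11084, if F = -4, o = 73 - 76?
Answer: -55419/5 ≈ -11084.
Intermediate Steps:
o = -3
L(X) = -4 + X² (L(X) = -4 + X*X = -4 + X²)
1/L(o) - 11084 = 1/(-4 + (-3)²) - 11084 = 1/(-4 + 9) - 11084 = 1/5 - 11084 = ⅕ - 11084 = -55419/5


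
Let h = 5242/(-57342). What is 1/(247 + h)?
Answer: 28671/7079116 ≈ 0.0040501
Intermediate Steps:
h = -2621/28671 (h = 5242*(-1/57342) = -2621/28671 ≈ -0.091416)
1/(247 + h) = 1/(247 - 2621/28671) = 1/(7079116/28671) = 28671/7079116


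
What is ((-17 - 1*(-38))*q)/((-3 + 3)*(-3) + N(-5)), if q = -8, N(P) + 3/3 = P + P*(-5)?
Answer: -168/19 ≈ -8.8421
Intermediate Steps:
N(P) = -1 - 4*P (N(P) = -1 + (P + P*(-5)) = -1 + (P - 5*P) = -1 - 4*P)
((-17 - 1*(-38))*q)/((-3 + 3)*(-3) + N(-5)) = ((-17 - 1*(-38))*(-8))/((-3 + 3)*(-3) + (-1 - 4*(-5))) = ((-17 + 38)*(-8))/(0*(-3) + (-1 + 20)) = (21*(-8))/(0 + 19) = -168/19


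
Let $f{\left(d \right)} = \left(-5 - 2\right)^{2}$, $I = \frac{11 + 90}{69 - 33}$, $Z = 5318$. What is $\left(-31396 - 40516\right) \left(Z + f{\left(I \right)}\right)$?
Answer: $-385951704$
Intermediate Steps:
$I = \frac{101}{36} \approx 2.8056$
$f{\left(d \right)} = 49$ ($f{\left(d \right)} = \left(-7\right)^{2} = 49$)
$\left(-31396 - 40516\right) \left(Z + f{\left(I \right)}\right) = \left(-31396 - 40516\right) \left(5318 + 49\right) = \left(-71912\right) 5367 = -385951704$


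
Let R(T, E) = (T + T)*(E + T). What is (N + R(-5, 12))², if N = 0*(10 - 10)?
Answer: 4900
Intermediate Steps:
R(T, E) = 2*T*(E + T) (R(T, E) = (2*T)*(E + T) = 2*T*(E + T))
N = 0 (N = 0*0 = 0)
(N + R(-5, 12))² = (0 + 2*(-5)*(12 - 5))² = (0 + 2*(-5)*7)² = (0 - 70)² = (-70)² = 4900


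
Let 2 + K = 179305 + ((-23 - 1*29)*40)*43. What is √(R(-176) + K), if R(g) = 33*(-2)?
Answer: √89797 ≈ 299.66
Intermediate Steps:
K = 89863 (K = -2 + (179305 + ((-23 - 1*29)*40)*43) = -2 + (179305 + ((-23 - 29)*40)*43) = -2 + (179305 - 52*40*43) = -2 + (179305 - 2080*43) = -2 + (179305 - 89440) = -2 + 89865 = 89863)
R(g) = -66
√(R(-176) + K) = √(-66 + 89863) = √89797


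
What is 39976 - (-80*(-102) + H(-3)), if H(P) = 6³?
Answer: 31600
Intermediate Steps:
H(P) = 216
39976 - (-80*(-102) + H(-3)) = 39976 - (-80*(-102) + 216) = 39976 - (8160 + 216) = 39976 - 1*8376 = 39976 - 8376 = 31600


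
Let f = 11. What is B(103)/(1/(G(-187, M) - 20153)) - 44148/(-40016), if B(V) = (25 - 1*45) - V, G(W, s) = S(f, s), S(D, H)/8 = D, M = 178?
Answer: 24689833017/10004 ≈ 2.4680e+6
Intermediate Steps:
S(D, H) = 8*D
G(W, s) = 88 (G(W, s) = 8*11 = 88)
B(V) = -20 - V (B(V) = (25 - 45) - V = -20 - V)
B(103)/(1/(G(-187, M) - 20153)) - 44148/(-40016) = (-20 - 1*103)/(1/(88 - 20153)) - 44148/(-40016) = (-20 - 103)/(1/(-20065)) - 44148*(-1/40016) = -123/(-1/20065) + 11037/10004 = -123*(-20065) + 11037/10004 = 2467995 + 11037/10004 = 24689833017/10004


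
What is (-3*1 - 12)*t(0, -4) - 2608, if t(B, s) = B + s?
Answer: -2548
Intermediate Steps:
(-3*1 - 12)*t(0, -4) - 2608 = (-3*1 - 12)*(0 - 4) - 2608 = (-3 - 12)*(-4) - 2608 = -15*(-4) - 2608 = 60 - 2608 = -2548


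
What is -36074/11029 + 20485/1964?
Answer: 155079729/21660956 ≈ 7.1594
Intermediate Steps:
-36074/11029 + 20485/1964 = 155079729/21660956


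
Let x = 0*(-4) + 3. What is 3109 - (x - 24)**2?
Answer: 2668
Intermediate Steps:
x = 3 (x = 0 + 3 = 3)
3109 - (x - 24)**2 = 3109 - (3 - 24)**2 = 3109 - 1*(-21)**2 = 3109 - 1*441 = 3109 - 441 = 2668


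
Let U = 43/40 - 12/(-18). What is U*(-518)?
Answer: -54131/60 ≈ -902.18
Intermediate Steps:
U = 209/120 (U = 43*(1/40) - 12*(-1/18) = 43/40 + ⅔ = 209/120 ≈ 1.7417)
U*(-518) = (209/120)*(-518) = -54131/60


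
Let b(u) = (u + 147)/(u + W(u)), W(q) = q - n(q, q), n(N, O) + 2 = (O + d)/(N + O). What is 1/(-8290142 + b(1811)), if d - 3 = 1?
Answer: -13124313/108802411330570 ≈ -1.2063e-7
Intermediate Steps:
d = 4 (d = 3 + 1 = 4)
n(N, O) = -2 + (4 + O)/(N + O) (n(N, O) = -2 + (O + 4)/(N + O) = -2 + (4 + O)/(N + O))
W(q) = q - (4 - 3*q)/(2*q) (W(q) = q - (4 - q - 2*q)/(q + q) = q - (4 - 3*q)/(2*q))
b(u) = (147 + u)/(3/2 - 2/u + 2*u) (b(u) = (u + 147)/(u + (3/2 + u - 2/u)) = (147 + u)/(3/2 - 2/u + 2*u))
1/(-8290142 + b(1811)) = 1/(-8290142 + 2*1811*(147 + 1811)/(-4 + 3*1811 + 4*1811²)) = 1/(-8290142 + 2*1811*1958/(-4 + 5433 + 4*3279721)) = 1/(-8290142 + 2*1811*1958/(-4 + 5433 + 13118884)) = 1/(-8290142 + 2*1811*1958/13124313) = 1/(-8290142 + 2*1811*(1/13124313)*1958) = 1/(-8290142 + 7091876/13124313) = 1/(-108802411330570/13124313) = -13124313/108802411330570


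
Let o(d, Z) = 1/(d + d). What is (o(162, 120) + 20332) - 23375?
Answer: -985931/324 ≈ -3043.0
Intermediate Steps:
o(d, Z) = 1/(2*d)
(o(162, 120) + 20332) - 23375 = ((½)/162 + 20332) - 23375 = ((½)*(1/162) + 20332) - 23375 = (1/324 + 20332) - 23375 = 6587569/324 - 23375 = -985931/324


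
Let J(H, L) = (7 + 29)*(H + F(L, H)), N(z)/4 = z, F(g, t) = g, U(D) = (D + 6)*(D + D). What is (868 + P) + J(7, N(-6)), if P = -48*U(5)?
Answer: -5024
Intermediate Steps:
U(D) = 2*D*(6 + D) (U(D) = (6 + D)*(2*D) = 2*D*(6 + D))
N(z) = 4*z
J(H, L) = 36*H + 36*L (J(H, L) = (7 + 29)*(H + L) = 36*(H + L) = 36*H + 36*L)
P = -5280 (P = -96*5*(6 + 5) = -96*5*11 = -48*110 = -5280)
(868 + P) + J(7, N(-6)) = (868 - 5280) + (36*7 + 36*(4*(-6))) = -4412 + (252 + 36*(-24)) = -4412 + (252 - 864) = -4412 - 612 = -5024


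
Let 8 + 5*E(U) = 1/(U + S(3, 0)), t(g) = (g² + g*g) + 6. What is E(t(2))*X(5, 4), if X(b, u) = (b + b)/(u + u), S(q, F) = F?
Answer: -111/56 ≈ -1.9821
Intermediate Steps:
t(g) = 6 + 2*g² (t(g) = (g² + g²) + 6 = 2*g² + 6 = 6 + 2*g²)
X(b, u) = b/u (X(b, u) = (2*b)/((2*u)) = (2*b)*(1/(2*u)) = b/u)
E(U) = -8/5 + 1/(5*U) (E(U) = -8/5 + 1/(5*(U + 0)) = -8/5 + 1/(5*U))
E(t(2))*X(5, 4) = ((1 - 8*(6 + 2*2²))/(5*(6 + 2*2²)))*(5/4) = ((1 - 8*(6 + 2*4))/(5*(6 + 2*4)))*(5*(¼)) = ((1 - 8*(6 + 8))/(5*(6 + 8)))*(5/4) = ((⅕)*(1 - 8*14)/14)*(5/4) = ((⅕)*(1/14)*(1 - 112))*(5/4) = ((⅕)*(1/14)*(-111))*(5/4) = -111/70*5/4 = -111/56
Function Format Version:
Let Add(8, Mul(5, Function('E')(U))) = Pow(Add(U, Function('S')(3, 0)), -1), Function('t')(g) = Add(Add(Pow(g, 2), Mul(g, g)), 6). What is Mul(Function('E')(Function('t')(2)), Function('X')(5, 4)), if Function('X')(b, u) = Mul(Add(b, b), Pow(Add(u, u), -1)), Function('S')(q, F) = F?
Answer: Rational(-111, 56) ≈ -1.9821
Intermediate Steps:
Function('t')(g) = Add(6, Mul(2, Pow(g, 2))) (Function('t')(g) = Add(Add(Pow(g, 2), Pow(g, 2)), 6) = Add(Mul(2, Pow(g, 2)), 6) = Add(6, Mul(2, Pow(g, 2))))
Function('X')(b, u) = Mul(b, Pow(u, -1)) (Function('X')(b, u) = Mul(Mul(2, b), Pow(Mul(2, u), -1)) = Mul(Mul(2, b), Mul(Rational(1, 2), Pow(u, -1))) = Mul(b, Pow(u, -1)))
Function('E')(U) = Add(Rational(-8, 5), Mul(Rational(1, 5), Pow(U, -1))) (Function('E')(U) = Add(Rational(-8, 5), Mul(Rational(1, 5), Pow(Add(U, 0), -1))) = Add(Rational(-8, 5), Mul(Rational(1, 5), Pow(U, -1))))
Mul(Function('E')(Function('t')(2)), Function('X')(5, 4)) = Mul(Mul(Rational(1, 5), Pow(Add(6, Mul(2, Pow(2, 2))), -1), Add(1, Mul(-8, Add(6, Mul(2, Pow(2, 2)))))), Mul(5, Pow(4, -1))) = Mul(Mul(Rational(1, 5), Pow(Add(6, Mul(2, 4)), -1), Add(1, Mul(-8, Add(6, Mul(2, 4))))), Mul(5, Rational(1, 4))) = Mul(Mul(Rational(1, 5), Pow(Add(6, 8), -1), Add(1, Mul(-8, Add(6, 8)))), Rational(5, 4)) = Mul(Mul(Rational(1, 5), Pow(14, -1), Add(1, Mul(-8, 14))), Rational(5, 4)) = Mul(Mul(Rational(1, 5), Rational(1, 14), Add(1, -112)), Rational(5, 4)) = Mul(Mul(Rational(1, 5), Rational(1, 14), -111), Rational(5, 4)) = Mul(Rational(-111, 70), Rational(5, 4)) = Rational(-111, 56)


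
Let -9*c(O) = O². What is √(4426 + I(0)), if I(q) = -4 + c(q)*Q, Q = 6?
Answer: √4422 ≈ 66.498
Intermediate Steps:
c(O) = -O²/9
I(q) = -4 - 2*q²/3 (I(q) = -4 - q²/9*6 = -4 - 2*q²/3)
√(4426 + I(0)) = √(4426 + (-4 - ⅔*0²)) = √(4426 + (-4 - ⅔*0)) = √(4426 + (-4 + 0)) = √(4426 - 4) = √4422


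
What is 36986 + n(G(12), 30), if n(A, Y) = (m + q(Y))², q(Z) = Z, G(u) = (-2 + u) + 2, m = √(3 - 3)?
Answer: 37886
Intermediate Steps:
m = 0 (m = √0 = 0)
G(u) = u
n(A, Y) = Y² (n(A, Y) = (0 + Y)² = Y²)
36986 + n(G(12), 30) = 36986 + 30² = 36986 + 900 = 37886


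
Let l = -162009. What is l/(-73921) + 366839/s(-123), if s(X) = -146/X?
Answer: 3335427656751/10792466 ≈ 3.0905e+5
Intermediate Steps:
l/(-73921) + 366839/s(-123) = -162009/(-73921) + 366839/((-146/(-123))) = -162009*(-1/73921) + 366839/((-146*(-1/123))) = 162009/73921 + 366839/(146/123) = 162009/73921 + 366839*(123/146) = 162009/73921 + 45121197/146 = 3335427656751/10792466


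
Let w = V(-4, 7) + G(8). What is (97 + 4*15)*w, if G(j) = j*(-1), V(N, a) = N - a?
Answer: -2983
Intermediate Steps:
G(j) = -j
w = -19 (w = (-4 - 1*7) - 1*8 = (-4 - 7) - 8 = -11 - 8 = -19)
(97 + 4*15)*w = (97 + 4*15)*(-19) = (97 + 60)*(-19) = 157*(-19) = -2983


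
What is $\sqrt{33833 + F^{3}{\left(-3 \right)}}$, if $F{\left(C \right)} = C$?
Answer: $\sqrt{33806} \approx 183.86$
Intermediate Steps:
$\sqrt{33833 + F^{3}{\left(-3 \right)}} = \sqrt{33833 + \left(-3\right)^{3}} = \sqrt{33833 - 27} = \sqrt{33806}$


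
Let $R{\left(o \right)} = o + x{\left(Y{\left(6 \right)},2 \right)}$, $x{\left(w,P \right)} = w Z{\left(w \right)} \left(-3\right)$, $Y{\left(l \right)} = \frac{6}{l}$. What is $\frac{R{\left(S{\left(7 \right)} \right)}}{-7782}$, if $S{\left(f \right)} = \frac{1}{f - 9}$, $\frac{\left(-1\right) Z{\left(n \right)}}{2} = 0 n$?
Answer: $\frac{1}{15564} \approx 6.4251 \cdot 10^{-5}$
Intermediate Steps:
$Z{\left(n \right)} = 0$ ($Z{\left(n \right)} = - 2 \cdot 0 n = \left(-2\right) 0 = 0$)
$x{\left(w,P \right)} = 0$ ($x{\left(w,P \right)} = w 0 \left(-3\right) = 0 \left(-3\right) = 0$)
$S{\left(f \right)} = \frac{1}{-9 + f}$
$R{\left(o \right)} = o$ ($R{\left(o \right)} = o + 0 = o$)
$\frac{R{\left(S{\left(7 \right)} \right)}}{-7782} = \frac{1}{\left(-9 + 7\right) \left(-7782\right)} = \frac{1}{-2} \left(- \frac{1}{7782}\right) = \left(- \frac{1}{2}\right) \left(- \frac{1}{7782}\right) = \frac{1}{15564}$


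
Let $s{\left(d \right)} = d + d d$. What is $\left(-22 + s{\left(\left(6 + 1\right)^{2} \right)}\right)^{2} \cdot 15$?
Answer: $88427760$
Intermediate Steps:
$s{\left(d \right)} = d + d^{2}$
$\left(-22 + s{\left(\left(6 + 1\right)^{2} \right)}\right)^{2} \cdot 15 = \left(-22 + \left(6 + 1\right)^{2} \left(1 + \left(6 + 1\right)^{2}\right)\right)^{2} \cdot 15 = \left(-22 + 7^{2} \left(1 + 7^{2}\right)\right)^{2} \cdot 15 = \left(-22 + 49 \left(1 + 49\right)\right)^{2} \cdot 15 = \left(-22 + 49 \cdot 50\right)^{2} \cdot 15 = \left(-22 + 2450\right)^{2} \cdot 15 = 2428^{2} \cdot 15 = 5895184 \cdot 15 = 88427760$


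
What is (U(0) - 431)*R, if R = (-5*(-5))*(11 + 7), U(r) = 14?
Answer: -187650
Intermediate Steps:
R = 450 (R = 25*18 = 450)
(U(0) - 431)*R = (14 - 431)*450 = -417*450 = -187650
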